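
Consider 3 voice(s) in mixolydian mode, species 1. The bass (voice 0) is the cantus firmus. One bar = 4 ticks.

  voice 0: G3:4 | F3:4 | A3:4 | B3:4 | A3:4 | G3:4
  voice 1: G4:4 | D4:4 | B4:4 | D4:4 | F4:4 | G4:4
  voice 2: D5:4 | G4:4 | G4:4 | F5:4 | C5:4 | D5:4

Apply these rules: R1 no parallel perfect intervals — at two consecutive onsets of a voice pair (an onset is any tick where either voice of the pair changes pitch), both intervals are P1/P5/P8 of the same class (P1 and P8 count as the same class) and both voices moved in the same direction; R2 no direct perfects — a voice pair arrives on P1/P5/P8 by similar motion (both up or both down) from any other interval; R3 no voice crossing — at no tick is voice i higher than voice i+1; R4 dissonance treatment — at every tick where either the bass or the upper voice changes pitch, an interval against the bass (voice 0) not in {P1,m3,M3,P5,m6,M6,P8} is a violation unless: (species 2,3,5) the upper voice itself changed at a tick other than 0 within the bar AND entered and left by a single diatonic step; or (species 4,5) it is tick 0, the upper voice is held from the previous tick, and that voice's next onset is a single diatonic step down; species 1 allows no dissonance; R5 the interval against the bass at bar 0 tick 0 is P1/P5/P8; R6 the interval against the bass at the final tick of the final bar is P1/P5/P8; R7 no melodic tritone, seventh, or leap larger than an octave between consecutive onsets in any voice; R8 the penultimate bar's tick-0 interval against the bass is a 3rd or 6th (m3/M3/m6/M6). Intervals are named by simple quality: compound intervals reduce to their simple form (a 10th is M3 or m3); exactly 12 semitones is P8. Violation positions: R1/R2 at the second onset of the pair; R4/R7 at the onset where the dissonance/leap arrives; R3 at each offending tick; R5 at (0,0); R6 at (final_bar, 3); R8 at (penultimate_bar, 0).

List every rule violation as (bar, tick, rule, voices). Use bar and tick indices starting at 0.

bar 0: v0=G3 v1=G4 v2=D5 downbeat P5
bar 1: v0=F3 v1=D4 v2=G4 downbeat M2
bar 2: v0=A3 v1=B4 v2=G4 downbeat m7
bar 3: v0=B3 v1=D4 v2=F5 downbeat TT
bar 4: v0=A3 v1=F4 v2=C5 downbeat m3
bar 5: v0=G3 v1=G4 v2=D5 downbeat P5
  -> R4 @ bar 1 tick 0 v(0, 2): F3/G4 M2 untreated
  -> R3 @ bar 2 tick 0 v(1, 2): B4 above G4
  -> R4 @ bar 2 tick 0 v(0, 1): A3/B4 M2 untreated
  -> R4 @ bar 2 tick 0 v(0, 2): A3/G4 m7 untreated
  -> R3 @ bar 2 tick 1 v(1, 2): B4 above G4
  -> R3 @ bar 2 tick 2 v(1, 2): B4 above G4
  -> R3 @ bar 2 tick 3 v(1, 2): B4 above G4
  -> R4 @ bar 3 tick 0 v(0, 2): B3/F5 TT untreated
  -> R7 @ bar 3 tick 0 v(2,): G4->F5 leap 10st
  -> R1 @ bar 5 tick 0 v(1, 2): F4/C5 P5 -> G4/D5 P5 similar

(1, 0, R4, (0, 2))
(2, 0, R3, (1, 2))
(2, 0, R4, (0, 1))
(2, 0, R4, (0, 2))
(2, 1, R3, (1, 2))
(2, 2, R3, (1, 2))
(2, 3, R3, (1, 2))
(3, 0, R4, (0, 2))
(3, 0, R7, (2,))
(5, 0, R1, (1, 2))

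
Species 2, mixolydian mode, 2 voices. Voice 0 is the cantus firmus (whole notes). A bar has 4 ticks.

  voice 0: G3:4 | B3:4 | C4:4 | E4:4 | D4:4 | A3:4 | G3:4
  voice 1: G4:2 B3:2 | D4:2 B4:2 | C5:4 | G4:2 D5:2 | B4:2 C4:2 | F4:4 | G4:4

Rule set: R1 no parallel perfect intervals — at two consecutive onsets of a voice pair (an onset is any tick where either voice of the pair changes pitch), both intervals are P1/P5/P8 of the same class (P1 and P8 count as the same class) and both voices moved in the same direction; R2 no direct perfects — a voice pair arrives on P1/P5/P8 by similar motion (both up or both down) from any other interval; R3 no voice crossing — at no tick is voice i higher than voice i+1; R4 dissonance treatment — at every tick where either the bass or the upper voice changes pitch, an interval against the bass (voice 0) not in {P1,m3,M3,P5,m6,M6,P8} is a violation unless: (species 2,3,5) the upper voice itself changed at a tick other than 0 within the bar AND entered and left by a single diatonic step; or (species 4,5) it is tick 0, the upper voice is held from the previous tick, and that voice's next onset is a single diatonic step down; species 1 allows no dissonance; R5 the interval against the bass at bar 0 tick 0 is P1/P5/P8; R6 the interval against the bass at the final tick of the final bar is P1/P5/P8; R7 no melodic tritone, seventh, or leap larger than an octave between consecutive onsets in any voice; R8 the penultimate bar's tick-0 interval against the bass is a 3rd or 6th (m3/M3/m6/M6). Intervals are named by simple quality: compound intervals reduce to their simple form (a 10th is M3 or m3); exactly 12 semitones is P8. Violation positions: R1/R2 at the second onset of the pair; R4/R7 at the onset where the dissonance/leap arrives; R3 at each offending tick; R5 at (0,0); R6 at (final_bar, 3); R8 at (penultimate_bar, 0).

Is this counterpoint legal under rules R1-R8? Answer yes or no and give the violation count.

bar 0: v0=G3 v1=G4 (P8)
bar 1: v0=B3 v1=D4 (m3)
bar 2: v0=C4 v1=C5 (P8)
bar 3: v0=E4 v1=G4 (m3)
bar 4: v0=D4 v1=B4 (M6)
bar 5: v0=A3 v1=F4 (m6)
bar 6: v0=G3 v1=G4 (P8)
  R1 @ bar2.0: B3/B4 P8 -> C4/C5 P8 similar
  R4 @ bar3.2: E4/D5 m7 untreated
  R3 @ bar4.2: D4 above C4
  R4 @ bar4.2: D4/C4 M2 untreated
  R7 @ bar4.2: B4->C4 leap 11st
  R3 @ bar4.3: D4 above C4

No (6 violations)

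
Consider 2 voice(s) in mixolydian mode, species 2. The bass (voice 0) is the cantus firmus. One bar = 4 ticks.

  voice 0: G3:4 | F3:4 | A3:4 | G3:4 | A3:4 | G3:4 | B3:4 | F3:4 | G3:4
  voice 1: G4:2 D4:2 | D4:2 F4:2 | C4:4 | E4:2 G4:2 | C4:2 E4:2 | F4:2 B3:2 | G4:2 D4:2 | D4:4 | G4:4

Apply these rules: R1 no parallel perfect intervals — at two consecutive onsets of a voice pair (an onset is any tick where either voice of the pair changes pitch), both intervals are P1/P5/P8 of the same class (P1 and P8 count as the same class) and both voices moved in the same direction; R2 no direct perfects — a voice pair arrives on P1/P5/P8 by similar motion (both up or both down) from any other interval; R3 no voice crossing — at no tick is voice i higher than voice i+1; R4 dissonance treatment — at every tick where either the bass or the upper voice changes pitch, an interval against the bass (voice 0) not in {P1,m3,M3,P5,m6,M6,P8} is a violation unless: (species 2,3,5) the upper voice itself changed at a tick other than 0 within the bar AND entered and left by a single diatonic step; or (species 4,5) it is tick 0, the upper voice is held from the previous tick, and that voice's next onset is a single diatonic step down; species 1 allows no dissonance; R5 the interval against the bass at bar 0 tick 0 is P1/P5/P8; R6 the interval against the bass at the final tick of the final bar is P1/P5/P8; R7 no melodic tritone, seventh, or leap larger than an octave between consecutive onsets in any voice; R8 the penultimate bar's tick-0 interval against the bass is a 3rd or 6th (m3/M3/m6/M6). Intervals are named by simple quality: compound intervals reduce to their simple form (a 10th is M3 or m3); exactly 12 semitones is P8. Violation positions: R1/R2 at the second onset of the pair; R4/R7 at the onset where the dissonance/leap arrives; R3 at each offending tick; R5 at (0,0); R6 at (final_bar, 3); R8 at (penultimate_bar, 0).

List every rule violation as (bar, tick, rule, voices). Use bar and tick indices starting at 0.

(5, 0, R4, (0, 1))
(5, 2, R7, (1,))
(7, 0, R7, (0,))
(8, 0, R2, (0, 1))

bar 0: v0=G3 v1=G4 downbeat P8
bar 1: v0=F3 v1=D4 downbeat M6
bar 2: v0=A3 v1=C4 downbeat m3
bar 3: v0=G3 v1=E4 downbeat M6
bar 4: v0=A3 v1=C4 downbeat m3
bar 5: v0=G3 v1=F4 downbeat m7
bar 6: v0=B3 v1=G4 downbeat m6
bar 7: v0=F3 v1=D4 downbeat M6
bar 8: v0=G3 v1=G4 downbeat P8
  -> R4 @ bar 5 tick 0 v(0, 1): G3/F4 m7 untreated
  -> R7 @ bar 5 tick 2 v(1,): F4->B3 leap 6st
  -> R7 @ bar 7 tick 0 v(0,): B3->F3 leap 6st
  -> R2 @ bar 8 tick 0 v(0, 1): F3/D4 M6 -> G3/G4 P8 similar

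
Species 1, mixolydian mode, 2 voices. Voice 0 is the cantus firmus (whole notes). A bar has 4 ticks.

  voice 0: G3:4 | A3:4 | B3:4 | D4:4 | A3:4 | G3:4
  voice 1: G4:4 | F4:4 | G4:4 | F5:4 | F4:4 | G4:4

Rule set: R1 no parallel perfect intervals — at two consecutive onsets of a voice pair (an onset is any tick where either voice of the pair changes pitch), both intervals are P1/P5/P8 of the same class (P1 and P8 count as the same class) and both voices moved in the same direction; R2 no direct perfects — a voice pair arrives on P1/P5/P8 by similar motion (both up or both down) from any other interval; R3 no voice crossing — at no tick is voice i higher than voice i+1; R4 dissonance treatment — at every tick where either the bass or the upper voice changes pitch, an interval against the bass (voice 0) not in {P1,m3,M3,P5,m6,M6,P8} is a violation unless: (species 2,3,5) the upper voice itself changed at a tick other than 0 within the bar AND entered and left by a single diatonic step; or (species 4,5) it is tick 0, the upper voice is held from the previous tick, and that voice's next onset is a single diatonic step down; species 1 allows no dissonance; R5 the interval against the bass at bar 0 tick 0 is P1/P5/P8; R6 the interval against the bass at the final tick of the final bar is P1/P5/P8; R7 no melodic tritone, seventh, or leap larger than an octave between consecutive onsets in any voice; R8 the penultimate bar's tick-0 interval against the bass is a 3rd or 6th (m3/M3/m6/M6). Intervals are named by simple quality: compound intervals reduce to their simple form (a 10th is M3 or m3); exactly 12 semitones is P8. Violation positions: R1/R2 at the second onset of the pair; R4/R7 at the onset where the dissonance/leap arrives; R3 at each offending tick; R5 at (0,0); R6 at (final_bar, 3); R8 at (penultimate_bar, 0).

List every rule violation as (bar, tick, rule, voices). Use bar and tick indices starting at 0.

bar 0: v0=G3 v1=G4 downbeat P8
bar 1: v0=A3 v1=F4 downbeat m6
bar 2: v0=B3 v1=G4 downbeat m6
bar 3: v0=D4 v1=F5 downbeat m3
bar 4: v0=A3 v1=F4 downbeat m6
bar 5: v0=G3 v1=G4 downbeat P8
  -> R7 @ bar 3 tick 0 v(1,): G4->F5 leap 10st

(3, 0, R7, (1,))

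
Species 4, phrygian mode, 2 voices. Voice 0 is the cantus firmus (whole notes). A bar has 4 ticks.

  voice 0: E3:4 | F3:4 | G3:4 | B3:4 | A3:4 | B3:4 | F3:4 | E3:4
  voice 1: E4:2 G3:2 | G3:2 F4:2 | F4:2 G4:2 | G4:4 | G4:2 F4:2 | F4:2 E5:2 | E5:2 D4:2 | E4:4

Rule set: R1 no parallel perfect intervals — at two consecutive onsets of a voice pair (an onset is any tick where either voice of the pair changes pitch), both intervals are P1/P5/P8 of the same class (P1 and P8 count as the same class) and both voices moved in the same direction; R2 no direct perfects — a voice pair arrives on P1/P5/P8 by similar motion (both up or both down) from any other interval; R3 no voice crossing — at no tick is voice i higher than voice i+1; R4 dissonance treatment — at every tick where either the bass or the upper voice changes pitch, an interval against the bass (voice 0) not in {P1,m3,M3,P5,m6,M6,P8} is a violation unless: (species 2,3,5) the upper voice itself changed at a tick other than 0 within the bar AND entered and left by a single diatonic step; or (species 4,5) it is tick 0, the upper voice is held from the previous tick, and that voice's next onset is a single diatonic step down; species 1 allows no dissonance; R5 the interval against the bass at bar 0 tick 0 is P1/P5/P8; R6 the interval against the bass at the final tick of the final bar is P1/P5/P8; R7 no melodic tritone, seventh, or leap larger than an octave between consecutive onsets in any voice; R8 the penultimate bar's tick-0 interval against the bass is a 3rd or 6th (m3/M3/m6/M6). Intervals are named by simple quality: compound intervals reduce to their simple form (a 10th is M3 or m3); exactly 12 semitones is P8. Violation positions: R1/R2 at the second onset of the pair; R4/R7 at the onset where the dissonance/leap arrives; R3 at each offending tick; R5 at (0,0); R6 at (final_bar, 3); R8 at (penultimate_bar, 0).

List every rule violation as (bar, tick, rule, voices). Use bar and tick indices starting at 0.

bar 0: v0=E3 v1=E4 downbeat P8
bar 1: v0=F3 v1=G3 downbeat M2
bar 2: v0=G3 v1=F4 downbeat m7
bar 3: v0=B3 v1=G4 downbeat m6
bar 4: v0=A3 v1=G4 downbeat m7
bar 5: v0=B3 v1=F4 downbeat TT
bar 6: v0=F3 v1=E5 downbeat M7
bar 7: v0=E3 v1=E4 downbeat P8
  -> R4 @ bar 1 tick 0 v(0, 1): F3/G3 M2 untreated
  -> R7 @ bar 1 tick 2 v(1,): G3->F4 leap 10st
  -> R4 @ bar 2 tick 0 v(0, 1): G3/F4 m7 untreated
  -> R4 @ bar 5 tick 0 v(0, 1): B3/F4 TT untreated
  -> R4 @ bar 5 tick 2 v(0, 1): B3/E5 P4 untreated
  -> R7 @ bar 5 tick 2 v(1,): F4->E5 leap 11st
  -> R4 @ bar 6 tick 0 v(0, 1): F3/E5 M7 untreated
  -> R7 @ bar 6 tick 0 v(0,): B3->F3 leap 6st
  -> R8 @ bar 6 tick 0 v(0, 1): penult M7 not 3rd/6th
  -> R7 @ bar 6 tick 2 v(1,): E5->D4 leap 14st

(1, 0, R4, (0, 1))
(1, 2, R7, (1,))
(2, 0, R4, (0, 1))
(5, 0, R4, (0, 1))
(5, 2, R4, (0, 1))
(5, 2, R7, (1,))
(6, 0, R4, (0, 1))
(6, 0, R7, (0,))
(6, 0, R8, (0, 1))
(6, 2, R7, (1,))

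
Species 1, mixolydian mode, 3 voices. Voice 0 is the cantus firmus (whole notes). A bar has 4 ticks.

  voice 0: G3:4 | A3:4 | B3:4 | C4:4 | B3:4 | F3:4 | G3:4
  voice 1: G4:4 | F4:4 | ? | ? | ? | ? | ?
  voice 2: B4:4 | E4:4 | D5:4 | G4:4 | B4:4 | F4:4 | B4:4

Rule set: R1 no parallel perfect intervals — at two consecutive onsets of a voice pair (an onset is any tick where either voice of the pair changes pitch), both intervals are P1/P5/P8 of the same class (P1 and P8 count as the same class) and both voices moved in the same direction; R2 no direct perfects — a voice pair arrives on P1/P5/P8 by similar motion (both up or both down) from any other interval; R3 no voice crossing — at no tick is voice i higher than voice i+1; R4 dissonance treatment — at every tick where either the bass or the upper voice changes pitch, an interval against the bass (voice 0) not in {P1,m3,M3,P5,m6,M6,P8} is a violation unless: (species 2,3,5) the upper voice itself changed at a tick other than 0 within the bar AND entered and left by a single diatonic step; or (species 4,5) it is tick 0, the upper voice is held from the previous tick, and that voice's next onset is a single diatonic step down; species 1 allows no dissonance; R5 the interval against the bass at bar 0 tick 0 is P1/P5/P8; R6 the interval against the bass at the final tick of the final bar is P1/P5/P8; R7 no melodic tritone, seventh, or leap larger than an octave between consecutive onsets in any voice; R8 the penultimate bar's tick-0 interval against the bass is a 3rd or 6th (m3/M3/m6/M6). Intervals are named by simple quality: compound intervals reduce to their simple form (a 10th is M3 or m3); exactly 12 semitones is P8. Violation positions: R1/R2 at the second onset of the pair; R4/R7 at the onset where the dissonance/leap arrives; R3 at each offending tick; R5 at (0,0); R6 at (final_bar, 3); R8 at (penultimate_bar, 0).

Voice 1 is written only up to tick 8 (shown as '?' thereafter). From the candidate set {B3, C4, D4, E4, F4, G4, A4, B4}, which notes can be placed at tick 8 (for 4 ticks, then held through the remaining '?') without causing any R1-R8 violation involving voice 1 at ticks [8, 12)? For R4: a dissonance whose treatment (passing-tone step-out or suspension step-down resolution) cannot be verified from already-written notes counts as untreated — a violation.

B3: violates R7
C4: violates R4
D4: legal
E4: violates R4
F4: violates R4
G4: violates R2
A4: violates R4
B4: violates R2,R7

{D4}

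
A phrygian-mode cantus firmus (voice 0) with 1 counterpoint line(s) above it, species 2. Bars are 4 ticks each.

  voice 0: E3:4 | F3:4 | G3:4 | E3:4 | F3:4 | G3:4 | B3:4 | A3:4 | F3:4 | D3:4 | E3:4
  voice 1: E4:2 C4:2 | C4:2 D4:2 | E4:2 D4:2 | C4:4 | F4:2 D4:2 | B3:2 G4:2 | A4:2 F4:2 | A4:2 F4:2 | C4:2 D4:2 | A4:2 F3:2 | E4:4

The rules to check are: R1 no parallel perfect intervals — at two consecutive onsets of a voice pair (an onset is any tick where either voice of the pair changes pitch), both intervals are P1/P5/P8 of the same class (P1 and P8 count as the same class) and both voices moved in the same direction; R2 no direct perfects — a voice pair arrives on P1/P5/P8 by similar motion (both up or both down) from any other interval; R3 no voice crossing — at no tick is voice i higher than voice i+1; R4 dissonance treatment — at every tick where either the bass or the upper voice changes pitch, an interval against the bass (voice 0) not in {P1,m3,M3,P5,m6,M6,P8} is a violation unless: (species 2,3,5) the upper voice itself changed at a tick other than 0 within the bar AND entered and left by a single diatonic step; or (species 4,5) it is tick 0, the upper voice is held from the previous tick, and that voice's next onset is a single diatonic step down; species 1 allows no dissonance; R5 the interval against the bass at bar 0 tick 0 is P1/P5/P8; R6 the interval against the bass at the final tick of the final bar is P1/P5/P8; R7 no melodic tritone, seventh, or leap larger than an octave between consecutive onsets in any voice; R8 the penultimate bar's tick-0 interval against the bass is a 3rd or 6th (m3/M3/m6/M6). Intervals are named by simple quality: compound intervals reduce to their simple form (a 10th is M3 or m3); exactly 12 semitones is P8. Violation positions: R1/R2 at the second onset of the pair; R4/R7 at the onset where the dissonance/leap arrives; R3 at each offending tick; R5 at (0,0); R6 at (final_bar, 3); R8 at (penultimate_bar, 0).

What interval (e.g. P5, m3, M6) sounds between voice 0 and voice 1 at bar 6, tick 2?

TT

voice 0=B3 voice 1=F4 -> TT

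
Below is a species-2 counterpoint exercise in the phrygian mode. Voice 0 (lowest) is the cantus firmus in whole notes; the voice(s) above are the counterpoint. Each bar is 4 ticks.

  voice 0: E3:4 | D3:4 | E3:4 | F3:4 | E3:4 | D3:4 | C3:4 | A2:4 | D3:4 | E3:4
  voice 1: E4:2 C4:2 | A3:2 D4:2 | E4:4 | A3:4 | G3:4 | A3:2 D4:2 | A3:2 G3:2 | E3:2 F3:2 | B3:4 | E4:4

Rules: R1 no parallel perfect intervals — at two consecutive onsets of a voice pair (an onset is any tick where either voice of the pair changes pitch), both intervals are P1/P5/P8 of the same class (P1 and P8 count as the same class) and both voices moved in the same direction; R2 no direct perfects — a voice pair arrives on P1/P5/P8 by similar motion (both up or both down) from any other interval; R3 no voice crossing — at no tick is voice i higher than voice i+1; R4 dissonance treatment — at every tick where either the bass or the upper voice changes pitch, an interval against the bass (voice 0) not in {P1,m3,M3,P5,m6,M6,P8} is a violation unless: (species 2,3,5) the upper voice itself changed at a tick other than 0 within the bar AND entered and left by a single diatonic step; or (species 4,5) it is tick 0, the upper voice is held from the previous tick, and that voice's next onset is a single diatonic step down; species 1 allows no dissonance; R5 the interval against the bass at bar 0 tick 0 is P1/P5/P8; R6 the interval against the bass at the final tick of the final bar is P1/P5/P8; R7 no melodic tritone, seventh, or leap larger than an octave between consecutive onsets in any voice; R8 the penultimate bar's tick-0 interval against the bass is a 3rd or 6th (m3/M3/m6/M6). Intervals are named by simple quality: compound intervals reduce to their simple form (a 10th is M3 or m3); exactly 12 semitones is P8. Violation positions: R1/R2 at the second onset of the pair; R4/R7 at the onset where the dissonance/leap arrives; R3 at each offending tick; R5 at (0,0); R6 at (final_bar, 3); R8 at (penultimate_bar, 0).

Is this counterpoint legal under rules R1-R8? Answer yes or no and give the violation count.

No (5 violations)

bar 0: v0=E3 v1=E4 (P8)
bar 1: v0=D3 v1=A3 (P5)
bar 2: v0=E3 v1=E4 (P8)
bar 3: v0=F3 v1=A3 (M3)
bar 4: v0=E3 v1=G3 (m3)
bar 5: v0=D3 v1=A3 (P5)
bar 6: v0=C3 v1=A3 (M6)
bar 7: v0=A2 v1=E3 (P5)
bar 8: v0=D3 v1=B3 (M6)
bar 9: v0=E3 v1=E4 (P8)
  R2 @ bar1.0: E3/C4 m6 -> D3/A3 P5 similar
  R1 @ bar2.0: D3/D4 P8 -> E3/E4 P8 similar
  R1 @ bar7.0: C3/G3 P5 -> A2/E3 P5 similar
  R7 @ bar8.0: F3->B3 leap 6st
  R2 @ bar9.0: D3/B3 M6 -> E3/E4 P8 similar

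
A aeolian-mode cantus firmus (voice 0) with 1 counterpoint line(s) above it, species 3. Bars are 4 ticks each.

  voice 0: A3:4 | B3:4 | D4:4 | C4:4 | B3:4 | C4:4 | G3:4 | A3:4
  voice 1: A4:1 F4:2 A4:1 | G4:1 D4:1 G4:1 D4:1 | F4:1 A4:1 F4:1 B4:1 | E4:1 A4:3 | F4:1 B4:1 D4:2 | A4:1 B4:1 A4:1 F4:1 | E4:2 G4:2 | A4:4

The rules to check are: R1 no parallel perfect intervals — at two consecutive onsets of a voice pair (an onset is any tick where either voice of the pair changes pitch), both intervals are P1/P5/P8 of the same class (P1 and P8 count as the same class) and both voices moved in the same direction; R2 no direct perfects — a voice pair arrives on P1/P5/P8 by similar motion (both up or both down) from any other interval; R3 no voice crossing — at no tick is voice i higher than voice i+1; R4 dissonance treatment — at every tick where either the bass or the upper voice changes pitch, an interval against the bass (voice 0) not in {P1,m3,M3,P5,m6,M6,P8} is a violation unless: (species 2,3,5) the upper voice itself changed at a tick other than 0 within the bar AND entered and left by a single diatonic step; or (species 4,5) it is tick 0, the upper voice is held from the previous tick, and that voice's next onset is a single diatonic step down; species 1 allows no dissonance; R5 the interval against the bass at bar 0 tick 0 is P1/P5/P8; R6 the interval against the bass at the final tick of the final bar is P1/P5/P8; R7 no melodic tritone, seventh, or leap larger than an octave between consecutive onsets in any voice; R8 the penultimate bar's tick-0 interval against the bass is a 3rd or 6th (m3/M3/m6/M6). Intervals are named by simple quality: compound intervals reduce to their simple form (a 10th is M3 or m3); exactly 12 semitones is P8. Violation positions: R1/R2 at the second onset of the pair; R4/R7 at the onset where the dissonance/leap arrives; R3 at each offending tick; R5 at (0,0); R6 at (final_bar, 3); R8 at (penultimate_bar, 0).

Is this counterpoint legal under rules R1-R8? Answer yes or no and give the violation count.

bar 0: v0=A3 v1=A4 (P8)
bar 1: v0=B3 v1=G4 (m6)
bar 2: v0=D4 v1=F4 (m3)
bar 3: v0=C4 v1=E4 (M3)
bar 4: v0=B3 v1=F4 (TT)
bar 5: v0=C4 v1=A4 (M6)
bar 6: v0=G3 v1=E4 (M6)
bar 7: v0=A3 v1=A4 (P8)
  R7 @ bar2.3: F4->B4 leap 6st
  R4 @ bar4.0: B3/F4 TT untreated
  R7 @ bar4.1: F4->B4 leap 6st
  R4 @ bar5.3: C4/F4 P4 untreated
  R1 @ bar7.0: G3/G4 P8 -> A3/A4 P8 similar

No (5 violations)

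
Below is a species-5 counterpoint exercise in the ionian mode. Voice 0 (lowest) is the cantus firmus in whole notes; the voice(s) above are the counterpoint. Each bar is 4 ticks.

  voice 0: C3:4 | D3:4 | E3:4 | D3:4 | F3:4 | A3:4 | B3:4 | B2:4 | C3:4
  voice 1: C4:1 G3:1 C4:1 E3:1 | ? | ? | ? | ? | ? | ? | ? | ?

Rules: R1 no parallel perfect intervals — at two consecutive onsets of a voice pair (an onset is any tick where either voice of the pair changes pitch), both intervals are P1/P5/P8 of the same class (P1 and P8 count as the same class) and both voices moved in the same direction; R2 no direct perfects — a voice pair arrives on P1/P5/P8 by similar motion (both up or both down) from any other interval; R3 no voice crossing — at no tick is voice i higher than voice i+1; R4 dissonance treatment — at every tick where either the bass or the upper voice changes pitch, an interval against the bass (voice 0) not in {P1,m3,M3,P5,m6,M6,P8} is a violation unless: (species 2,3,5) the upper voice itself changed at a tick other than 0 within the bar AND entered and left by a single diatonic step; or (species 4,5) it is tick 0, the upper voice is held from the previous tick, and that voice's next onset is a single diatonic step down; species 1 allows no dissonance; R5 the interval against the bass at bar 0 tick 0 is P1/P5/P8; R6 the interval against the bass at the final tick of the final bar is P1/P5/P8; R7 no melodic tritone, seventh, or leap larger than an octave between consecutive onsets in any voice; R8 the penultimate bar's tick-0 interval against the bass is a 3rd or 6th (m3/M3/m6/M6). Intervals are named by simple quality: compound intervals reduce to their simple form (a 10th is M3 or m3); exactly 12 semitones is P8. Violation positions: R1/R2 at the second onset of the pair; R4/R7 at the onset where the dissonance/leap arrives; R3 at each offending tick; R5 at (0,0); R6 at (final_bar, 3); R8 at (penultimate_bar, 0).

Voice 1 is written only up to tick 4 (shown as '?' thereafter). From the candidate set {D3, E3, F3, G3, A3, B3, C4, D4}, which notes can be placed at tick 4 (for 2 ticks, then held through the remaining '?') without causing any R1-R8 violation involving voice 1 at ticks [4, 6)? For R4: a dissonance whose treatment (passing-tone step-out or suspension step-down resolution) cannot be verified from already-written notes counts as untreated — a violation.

D3: legal
E3: violates R4
F3: legal
G3: violates R4
A3: violates R2
B3: legal
C4: violates R4
D4: violates R2,R7

{B3, D3, F3}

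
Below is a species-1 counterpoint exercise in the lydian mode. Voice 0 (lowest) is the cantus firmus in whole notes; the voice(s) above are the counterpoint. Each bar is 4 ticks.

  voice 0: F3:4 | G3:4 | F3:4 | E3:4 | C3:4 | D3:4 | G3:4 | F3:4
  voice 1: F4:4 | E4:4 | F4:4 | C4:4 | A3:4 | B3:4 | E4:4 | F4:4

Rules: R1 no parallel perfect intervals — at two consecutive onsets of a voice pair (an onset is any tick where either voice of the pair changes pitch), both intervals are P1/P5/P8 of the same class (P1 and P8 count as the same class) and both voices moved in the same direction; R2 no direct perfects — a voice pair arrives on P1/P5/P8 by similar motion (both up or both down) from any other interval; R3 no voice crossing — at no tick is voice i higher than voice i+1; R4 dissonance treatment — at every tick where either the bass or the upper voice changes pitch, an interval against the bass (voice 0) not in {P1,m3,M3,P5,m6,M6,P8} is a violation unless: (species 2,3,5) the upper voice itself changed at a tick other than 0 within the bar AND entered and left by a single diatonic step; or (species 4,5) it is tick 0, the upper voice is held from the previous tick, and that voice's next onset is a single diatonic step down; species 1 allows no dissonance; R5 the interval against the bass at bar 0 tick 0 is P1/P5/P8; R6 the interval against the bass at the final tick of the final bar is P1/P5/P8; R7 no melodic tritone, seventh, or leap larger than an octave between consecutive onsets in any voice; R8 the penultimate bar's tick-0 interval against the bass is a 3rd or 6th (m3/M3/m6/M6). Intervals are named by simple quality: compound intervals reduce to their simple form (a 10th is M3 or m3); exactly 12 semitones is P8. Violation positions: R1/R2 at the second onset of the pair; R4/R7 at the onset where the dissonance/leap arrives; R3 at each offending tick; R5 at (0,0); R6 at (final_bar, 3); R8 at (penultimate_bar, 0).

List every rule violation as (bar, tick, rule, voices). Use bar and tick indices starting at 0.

No violations across 8 bars (F3..F3 vs F4..F4).

bar 0: v0=F3 v1=F4 downbeat P8
bar 1: v0=G3 v1=E4 downbeat M6
bar 2: v0=F3 v1=F4 downbeat P8
bar 3: v0=E3 v1=C4 downbeat m6
bar 4: v0=C3 v1=A3 downbeat M6
bar 5: v0=D3 v1=B3 downbeat M6
bar 6: v0=G3 v1=E4 downbeat M6
bar 7: v0=F3 v1=F4 downbeat P8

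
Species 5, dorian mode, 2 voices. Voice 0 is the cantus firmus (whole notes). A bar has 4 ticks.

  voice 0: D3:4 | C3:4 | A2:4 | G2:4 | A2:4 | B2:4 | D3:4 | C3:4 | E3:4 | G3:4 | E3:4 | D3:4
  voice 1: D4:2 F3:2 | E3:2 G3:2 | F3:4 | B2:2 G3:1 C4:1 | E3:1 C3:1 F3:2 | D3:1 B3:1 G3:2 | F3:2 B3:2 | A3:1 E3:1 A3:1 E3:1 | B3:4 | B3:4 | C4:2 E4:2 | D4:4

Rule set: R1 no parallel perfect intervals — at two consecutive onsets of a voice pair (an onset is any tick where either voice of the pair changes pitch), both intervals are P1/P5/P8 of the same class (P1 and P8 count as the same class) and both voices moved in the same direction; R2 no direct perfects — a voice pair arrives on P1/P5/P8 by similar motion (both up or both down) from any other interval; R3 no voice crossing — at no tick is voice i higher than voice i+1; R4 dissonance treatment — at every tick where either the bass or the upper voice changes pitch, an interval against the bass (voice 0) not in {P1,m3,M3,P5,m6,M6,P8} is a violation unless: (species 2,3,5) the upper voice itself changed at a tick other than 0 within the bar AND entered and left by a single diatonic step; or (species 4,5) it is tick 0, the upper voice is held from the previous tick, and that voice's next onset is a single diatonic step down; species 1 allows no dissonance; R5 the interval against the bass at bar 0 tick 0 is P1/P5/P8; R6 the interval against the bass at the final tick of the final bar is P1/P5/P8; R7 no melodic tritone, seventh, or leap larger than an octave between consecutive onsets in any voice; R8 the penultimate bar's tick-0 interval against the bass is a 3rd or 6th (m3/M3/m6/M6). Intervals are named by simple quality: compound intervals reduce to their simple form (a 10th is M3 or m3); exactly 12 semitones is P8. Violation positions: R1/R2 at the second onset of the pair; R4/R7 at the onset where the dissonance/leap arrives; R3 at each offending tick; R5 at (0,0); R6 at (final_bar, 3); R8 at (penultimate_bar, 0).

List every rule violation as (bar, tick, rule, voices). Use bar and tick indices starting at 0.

(3, 0, R7, (1,))
(3, 3, R4, (0, 1))
(6, 2, R7, (1,))
(8, 0, R2, (0, 1))
(11, 0, R1, (0, 1))

bar 0: v0=D3 v1=D4 downbeat P8
bar 1: v0=C3 v1=E3 downbeat M3
bar 2: v0=A2 v1=F3 downbeat m6
bar 3: v0=G2 v1=B2 downbeat M3
bar 4: v0=A2 v1=E3 downbeat P5
bar 5: v0=B2 v1=D3 downbeat m3
bar 6: v0=D3 v1=F3 downbeat m3
bar 7: v0=C3 v1=A3 downbeat M6
bar 8: v0=E3 v1=B3 downbeat P5
bar 9: v0=G3 v1=B3 downbeat M3
bar 10: v0=E3 v1=C4 downbeat m6
bar 11: v0=D3 v1=D4 downbeat P8
  -> R7 @ bar 3 tick 0 v(1,): F3->B2 leap 6st
  -> R4 @ bar 3 tick 3 v(0, 1): G2/C4 P4 untreated
  -> R7 @ bar 6 tick 2 v(1,): F3->B3 leap 6st
  -> R2 @ bar 8 tick 0 v(0, 1): C3/E3 M3 -> E3/B3 P5 similar
  -> R1 @ bar 11 tick 0 v(0, 1): E3/E4 P8 -> D3/D4 P8 similar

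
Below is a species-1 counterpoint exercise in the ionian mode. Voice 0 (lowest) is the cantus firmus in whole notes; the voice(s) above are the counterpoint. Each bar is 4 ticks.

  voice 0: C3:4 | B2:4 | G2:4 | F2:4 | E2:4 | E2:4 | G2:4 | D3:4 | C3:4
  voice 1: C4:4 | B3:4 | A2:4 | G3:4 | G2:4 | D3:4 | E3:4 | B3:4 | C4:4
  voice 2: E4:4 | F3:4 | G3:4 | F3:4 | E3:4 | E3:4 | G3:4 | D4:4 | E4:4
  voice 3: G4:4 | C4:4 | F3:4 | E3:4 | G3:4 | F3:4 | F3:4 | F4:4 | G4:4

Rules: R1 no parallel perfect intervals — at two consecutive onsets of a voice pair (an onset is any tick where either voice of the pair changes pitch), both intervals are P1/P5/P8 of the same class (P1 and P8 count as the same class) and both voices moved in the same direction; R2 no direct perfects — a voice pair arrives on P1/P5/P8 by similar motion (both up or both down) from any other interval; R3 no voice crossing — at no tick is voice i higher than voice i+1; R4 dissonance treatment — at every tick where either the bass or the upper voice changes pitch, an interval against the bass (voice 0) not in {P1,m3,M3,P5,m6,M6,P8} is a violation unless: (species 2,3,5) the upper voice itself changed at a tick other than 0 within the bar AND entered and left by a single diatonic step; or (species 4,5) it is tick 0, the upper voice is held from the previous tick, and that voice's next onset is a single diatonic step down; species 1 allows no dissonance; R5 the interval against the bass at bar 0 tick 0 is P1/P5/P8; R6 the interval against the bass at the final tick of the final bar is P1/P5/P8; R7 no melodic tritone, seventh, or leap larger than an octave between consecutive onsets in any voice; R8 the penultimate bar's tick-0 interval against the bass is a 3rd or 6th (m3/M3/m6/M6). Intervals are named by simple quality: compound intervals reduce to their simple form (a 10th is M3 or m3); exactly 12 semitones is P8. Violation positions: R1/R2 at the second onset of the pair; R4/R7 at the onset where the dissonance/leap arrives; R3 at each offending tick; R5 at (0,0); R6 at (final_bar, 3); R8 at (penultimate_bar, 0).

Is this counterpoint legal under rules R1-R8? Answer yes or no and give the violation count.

No (42 violations)

bar 0: v0=C3 v1=C4 v2=E4 v3=G4 (P5)
bar 1: v0=B2 v1=B3 v2=F3 v3=C4 (m2)
bar 2: v0=G2 v1=A2 v2=G3 v3=F3 (m7)
bar 3: v0=F2 v1=G3 v2=F3 v3=E3 (M7)
bar 4: v0=E2 v1=G2 v2=E3 v3=G3 (m3)
bar 5: v0=E2 v1=D3 v2=E3 v3=F3 (m2)
bar 6: v0=G2 v1=E3 v2=G3 v3=F3 (m7)
bar 7: v0=D3 v1=B3 v2=D4 v3=F4 (m3)
bar 8: v0=C3 v1=C4 v2=E4 v3=G4 (P5)
  R5 @ bar0.0: opens on M3
  R1 @ bar1.0: C3/C4 P8 -> B2/B3 P8 similar
  R2 @ bar1.0: E4/G4 m3 -> F3/C4 P5 similar
  R3 @ bar1.0: B3 above F3
  R4 @ bar1.0: B2/F3 TT untreated
  R4 @ bar1.0: B2/C4 m2 untreated
  R7 @ bar1.0: E4->F3 leap 11st
  R3 @ bar1.1: B3 above F3
  R3 @ bar1.2: B3 above F3
  R3 @ bar1.3: B3 above F3
  R3 @ bar2.0: G3 above F3
  R4 @ bar2.0: G2/A2 M2 untreated
  R4 @ bar2.0: G2/F3 m7 untreated
  R7 @ bar2.0: B3->A2 leap 14st
  R3 @ bar2.1: G3 above F3
  R3 @ bar2.2: G3 above F3
  R3 @ bar2.3: G3 above F3
  R1 @ bar3.0: G2/G3 P8 -> F2/F3 P8 similar
  R3 @ bar3.0: G3 above F3
  R3 @ bar3.0: F3 above E3
  R4 @ bar3.0: F2/G3 M2 untreated
  R4 @ bar3.0: F2/E3 M7 untreated
  R7 @ bar3.0: A2->G3 leap 10st
  R3 @ bar3.1: G3 above F3
  R3 @ bar3.1: F3 above E3
  R3 @ bar3.2: G3 above F3
  R3 @ bar3.2: F3 above E3
  R3 @ bar3.3: G3 above F3
  R3 @ bar3.3: F3 above E3
  R1 @ bar4.0: F2/F3 P8 -> E2/E3 P8 similar
  R4 @ bar5.0: E2/D3 m7 untreated
  R4 @ bar5.0: E2/F3 m2 untreated
  R1 @ bar6.0: E2/E3 P8 -> G2/G3 P8 similar
  R3 @ bar6.0: G3 above F3
  R4 @ bar6.0: G2/F3 m7 untreated
  R3 @ bar6.1: G3 above F3
  R3 @ bar6.2: G3 above F3
  R3 @ bar6.3: G3 above F3
  R1 @ bar7.0: G2/G3 P8 -> D3/D4 P8 similar
  R8 @ bar7.0: penult P8 not 3rd/6th
  R2 @ bar8.0: B3/F4 TT -> C4/G4 P5 similar
  R6 @ bar8.3: closes on M3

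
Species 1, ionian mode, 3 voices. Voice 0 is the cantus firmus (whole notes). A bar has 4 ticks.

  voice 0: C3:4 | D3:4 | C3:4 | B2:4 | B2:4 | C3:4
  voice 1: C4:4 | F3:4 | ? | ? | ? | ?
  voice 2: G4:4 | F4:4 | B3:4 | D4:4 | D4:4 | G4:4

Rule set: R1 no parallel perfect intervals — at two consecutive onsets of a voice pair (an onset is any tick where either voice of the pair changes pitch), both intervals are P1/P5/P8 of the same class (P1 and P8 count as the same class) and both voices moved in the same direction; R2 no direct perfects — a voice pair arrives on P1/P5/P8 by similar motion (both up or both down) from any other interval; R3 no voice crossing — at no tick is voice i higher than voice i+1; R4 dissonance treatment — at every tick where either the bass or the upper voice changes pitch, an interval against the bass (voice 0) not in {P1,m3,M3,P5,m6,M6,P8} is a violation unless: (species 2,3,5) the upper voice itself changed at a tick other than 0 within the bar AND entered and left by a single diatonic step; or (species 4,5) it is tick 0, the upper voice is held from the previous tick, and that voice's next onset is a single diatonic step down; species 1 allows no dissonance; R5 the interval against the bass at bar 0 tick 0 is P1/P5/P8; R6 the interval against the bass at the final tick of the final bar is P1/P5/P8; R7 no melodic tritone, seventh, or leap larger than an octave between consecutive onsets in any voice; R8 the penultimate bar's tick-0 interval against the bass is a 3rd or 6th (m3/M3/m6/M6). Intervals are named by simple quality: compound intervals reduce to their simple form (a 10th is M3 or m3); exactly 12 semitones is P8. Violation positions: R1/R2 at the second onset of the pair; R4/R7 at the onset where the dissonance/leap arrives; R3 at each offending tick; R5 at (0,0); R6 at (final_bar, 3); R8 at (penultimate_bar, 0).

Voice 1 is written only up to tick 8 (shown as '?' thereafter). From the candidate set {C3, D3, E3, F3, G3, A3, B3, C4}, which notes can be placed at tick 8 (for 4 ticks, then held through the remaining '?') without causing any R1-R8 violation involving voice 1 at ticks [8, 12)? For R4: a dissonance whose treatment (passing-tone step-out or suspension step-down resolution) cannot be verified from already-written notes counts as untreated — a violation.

C3: violates R2
D3: violates R4
E3: violates R2
F3: violates R4
G3: legal
A3: legal
B3: violates R4,R7
C4: violates R3

{A3, G3}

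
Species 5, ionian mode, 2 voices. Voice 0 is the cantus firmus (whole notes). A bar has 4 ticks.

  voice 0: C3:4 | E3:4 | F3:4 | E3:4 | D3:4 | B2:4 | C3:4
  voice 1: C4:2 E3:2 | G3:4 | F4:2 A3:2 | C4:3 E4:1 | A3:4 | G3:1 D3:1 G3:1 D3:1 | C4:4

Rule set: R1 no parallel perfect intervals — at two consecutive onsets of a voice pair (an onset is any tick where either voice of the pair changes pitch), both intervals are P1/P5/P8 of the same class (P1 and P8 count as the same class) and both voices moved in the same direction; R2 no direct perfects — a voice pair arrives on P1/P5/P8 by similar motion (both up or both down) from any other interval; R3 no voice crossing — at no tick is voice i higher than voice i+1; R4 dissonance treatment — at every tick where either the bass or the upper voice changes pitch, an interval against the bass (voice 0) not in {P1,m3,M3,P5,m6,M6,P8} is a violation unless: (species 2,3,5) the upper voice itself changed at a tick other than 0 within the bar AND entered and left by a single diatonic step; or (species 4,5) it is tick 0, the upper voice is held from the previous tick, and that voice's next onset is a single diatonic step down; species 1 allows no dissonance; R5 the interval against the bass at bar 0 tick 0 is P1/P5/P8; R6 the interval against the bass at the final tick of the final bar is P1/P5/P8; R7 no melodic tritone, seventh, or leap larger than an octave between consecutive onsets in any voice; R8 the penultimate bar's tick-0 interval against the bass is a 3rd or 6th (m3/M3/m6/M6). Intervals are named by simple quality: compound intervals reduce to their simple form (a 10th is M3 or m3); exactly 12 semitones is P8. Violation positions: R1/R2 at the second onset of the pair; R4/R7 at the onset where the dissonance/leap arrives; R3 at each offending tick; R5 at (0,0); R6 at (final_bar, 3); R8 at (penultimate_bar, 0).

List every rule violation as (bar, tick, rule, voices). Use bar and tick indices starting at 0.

bar 0: v0=C3 v1=C4 downbeat P8
bar 1: v0=E3 v1=G3 downbeat m3
bar 2: v0=F3 v1=F4 downbeat P8
bar 3: v0=E3 v1=C4 downbeat m6
bar 4: v0=D3 v1=A3 downbeat P5
bar 5: v0=B2 v1=G3 downbeat m6
bar 6: v0=C3 v1=C4 downbeat P8
  -> R2 @ bar 2 tick 0 v(0, 1): E3/G3 m3 -> F3/F4 P8 similar
  -> R7 @ bar 2 tick 0 v(1,): G3->F4 leap 10st
  -> R2 @ bar 4 tick 0 v(0, 1): E3/E4 P8 -> D3/A3 P5 similar
  -> R2 @ bar 6 tick 0 v(0, 1): B2/D3 m3 -> C3/C4 P8 similar
  -> R7 @ bar 6 tick 0 v(1,): D3->C4 leap 10st

(2, 0, R2, (0, 1))
(2, 0, R7, (1,))
(4, 0, R2, (0, 1))
(6, 0, R2, (0, 1))
(6, 0, R7, (1,))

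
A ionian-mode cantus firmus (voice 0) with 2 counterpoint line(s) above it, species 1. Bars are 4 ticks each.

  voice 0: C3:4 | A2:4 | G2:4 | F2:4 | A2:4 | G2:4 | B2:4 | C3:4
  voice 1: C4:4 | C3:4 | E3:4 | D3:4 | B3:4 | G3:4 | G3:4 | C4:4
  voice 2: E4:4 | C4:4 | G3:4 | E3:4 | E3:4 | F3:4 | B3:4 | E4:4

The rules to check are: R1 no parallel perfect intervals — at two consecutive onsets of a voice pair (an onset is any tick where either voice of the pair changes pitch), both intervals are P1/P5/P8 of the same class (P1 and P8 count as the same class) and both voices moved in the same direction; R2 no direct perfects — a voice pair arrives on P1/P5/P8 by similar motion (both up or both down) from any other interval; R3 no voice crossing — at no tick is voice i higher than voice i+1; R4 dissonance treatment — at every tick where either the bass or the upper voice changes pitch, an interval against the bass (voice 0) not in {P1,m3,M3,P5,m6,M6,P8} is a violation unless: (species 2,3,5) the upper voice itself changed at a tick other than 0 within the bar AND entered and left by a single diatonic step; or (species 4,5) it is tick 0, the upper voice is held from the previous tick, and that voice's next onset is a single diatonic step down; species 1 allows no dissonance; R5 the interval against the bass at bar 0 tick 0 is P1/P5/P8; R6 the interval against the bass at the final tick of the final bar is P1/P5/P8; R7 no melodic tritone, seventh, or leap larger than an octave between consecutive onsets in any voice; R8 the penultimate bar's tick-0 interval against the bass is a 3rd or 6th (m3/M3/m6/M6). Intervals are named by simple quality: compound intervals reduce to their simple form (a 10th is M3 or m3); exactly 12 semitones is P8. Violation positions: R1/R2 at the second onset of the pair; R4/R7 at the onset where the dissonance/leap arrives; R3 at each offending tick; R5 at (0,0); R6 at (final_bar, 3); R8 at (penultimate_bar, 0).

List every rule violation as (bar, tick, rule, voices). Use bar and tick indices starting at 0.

(0, 0, R5, (0, 2))
(1, 0, R2, (1, 2))
(2, 0, R2, (0, 2))
(3, 0, R4, (0, 2))
(4, 0, R3, (1, 2))
(4, 0, R4, (0, 1))
(4, 1, R3, (1, 2))
(4, 2, R3, (1, 2))
(4, 3, R3, (1, 2))
(5, 0, R2, (0, 1))
(5, 0, R3, (1, 2))
(5, 0, R4, (0, 2))
(5, 1, R3, (1, 2))
(5, 2, R3, (1, 2))
(5, 3, R3, (1, 2))
(6, 0, R2, (0, 2))
(6, 0, R7, (2,))
(6, 0, R8, (0, 2))
(7, 0, R2, (0, 1))
(7, 3, R6, (0, 2))

bar 0: v0=C3 v1=C4 v2=E4 downbeat M3
bar 1: v0=A2 v1=C3 v2=C4 downbeat m3
bar 2: v0=G2 v1=E3 v2=G3 downbeat P8
bar 3: v0=F2 v1=D3 v2=E3 downbeat M7
bar 4: v0=A2 v1=B3 v2=E3 downbeat P5
bar 5: v0=G2 v1=G3 v2=F3 downbeat m7
bar 6: v0=B2 v1=G3 v2=B3 downbeat P8
bar 7: v0=C3 v1=C4 v2=E4 downbeat M3
  -> R5 @ bar 0 tick 0 v(0, 2): opens on M3
  -> R2 @ bar 1 tick 0 v(1, 2): C4/E4 M3 -> C3/C4 P8 similar
  -> R2 @ bar 2 tick 0 v(0, 2): A2/C4 m3 -> G2/G3 P8 similar
  -> R4 @ bar 3 tick 0 v(0, 2): F2/E3 M7 untreated
  -> R3 @ bar 4 tick 0 v(1, 2): B3 above E3
  -> R4 @ bar 4 tick 0 v(0, 1): A2/B3 M2 untreated
  -> R3 @ bar 4 tick 1 v(1, 2): B3 above E3
  -> R3 @ bar 4 tick 2 v(1, 2): B3 above E3
  -> R3 @ bar 4 tick 3 v(1, 2): B3 above E3
  -> R2 @ bar 5 tick 0 v(0, 1): A2/B3 M2 -> G2/G3 P8 similar
  -> R3 @ bar 5 tick 0 v(1, 2): G3 above F3
  -> R4 @ bar 5 tick 0 v(0, 2): G2/F3 m7 untreated
  -> R3 @ bar 5 tick 1 v(1, 2): G3 above F3
  -> R3 @ bar 5 tick 2 v(1, 2): G3 above F3
  -> R3 @ bar 5 tick 3 v(1, 2): G3 above F3
  -> R2 @ bar 6 tick 0 v(0, 2): G2/F3 m7 -> B2/B3 P8 similar
  -> R7 @ bar 6 tick 0 v(2,): F3->B3 leap 6st
  -> R8 @ bar 6 tick 0 v(0, 2): penult P8 not 3rd/6th
  -> R2 @ bar 7 tick 0 v(0, 1): B2/G3 m6 -> C3/C4 P8 similar
  -> R6 @ bar 7 tick 3 v(0, 2): closes on M3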